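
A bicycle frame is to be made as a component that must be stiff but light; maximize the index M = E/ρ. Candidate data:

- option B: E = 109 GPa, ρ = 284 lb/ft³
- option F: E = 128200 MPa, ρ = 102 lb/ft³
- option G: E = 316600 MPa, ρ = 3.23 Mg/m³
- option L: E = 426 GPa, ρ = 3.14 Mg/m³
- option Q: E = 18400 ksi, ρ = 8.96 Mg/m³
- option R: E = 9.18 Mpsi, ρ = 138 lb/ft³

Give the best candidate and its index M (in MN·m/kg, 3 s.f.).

After converting to SI:
  option B: E = 109.0 GPa, ρ = 4549 kg/m³
  option F: E = 128.2 GPa, ρ = 1634 kg/m³
  option G: E = 316.6 GPa, ρ = 3230 kg/m³
  option L: E = 426.0 GPa, ρ = 3140 kg/m³
  option Q: E = 126.9 GPa, ρ = 8960 kg/m³
  option R: E = 63.29 GPa, ρ = 2211 kg/m³
  option L: M = 136 MN·m/kg
  option G: M = 98.0 MN·m/kg
  option F: M = 78.5 MN·m/kg
  option R: M = 28.6 MN·m/kg
  option B: M = 24.0 MN·m/kg
  option Q: M = 14.2 MN·m/kg
Highest index: option L.

option L, M = 136 MN·m/kg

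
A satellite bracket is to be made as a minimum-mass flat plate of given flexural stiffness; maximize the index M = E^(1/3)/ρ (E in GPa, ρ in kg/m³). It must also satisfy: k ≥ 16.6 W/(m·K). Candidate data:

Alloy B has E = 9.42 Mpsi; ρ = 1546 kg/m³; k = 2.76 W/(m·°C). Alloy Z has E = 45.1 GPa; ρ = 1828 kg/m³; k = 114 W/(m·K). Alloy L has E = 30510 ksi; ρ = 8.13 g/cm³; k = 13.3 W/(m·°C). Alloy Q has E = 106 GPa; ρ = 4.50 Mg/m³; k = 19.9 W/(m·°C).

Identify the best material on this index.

alloy Z

Screen on constraints: k ≥ 16.6 W/(m·K). Survivors: alloy Z, alloy Q.
In SI units:
  alloy Z: E = 45.10 GPa, ρ = 1828 kg/m³
  alloy Q: E = 106.0 GPa, ρ = 4500 kg/m³
  alloy Z: M = 1.95×10⁻³
  alloy Q: M = 1.05×10⁻³
Highest index: alloy Z.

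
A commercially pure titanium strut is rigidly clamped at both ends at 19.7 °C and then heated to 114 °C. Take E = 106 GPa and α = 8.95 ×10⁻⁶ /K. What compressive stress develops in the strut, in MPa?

ΔT = 94.30 K. Constrained thermal stress σ = E·α·ΔT = 106.0×10³ MPa × 8.95×10⁻⁶ × 94.30 = 89.5 MPa (compressive).

89.5 MPa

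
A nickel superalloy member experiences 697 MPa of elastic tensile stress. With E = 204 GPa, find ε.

ε = σ/E = 697 / 204000 = 3.42×10⁻³.

3.42×10⁻³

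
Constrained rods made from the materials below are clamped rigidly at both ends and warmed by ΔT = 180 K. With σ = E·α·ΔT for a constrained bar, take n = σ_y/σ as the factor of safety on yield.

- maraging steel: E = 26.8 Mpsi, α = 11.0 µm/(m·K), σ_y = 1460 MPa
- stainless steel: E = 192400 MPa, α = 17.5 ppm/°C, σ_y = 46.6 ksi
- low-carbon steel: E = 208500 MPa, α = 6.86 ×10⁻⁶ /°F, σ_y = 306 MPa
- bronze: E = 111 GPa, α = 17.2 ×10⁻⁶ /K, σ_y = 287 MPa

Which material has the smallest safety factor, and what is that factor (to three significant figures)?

Per material, after unit conversion:
  maraging steel: E = 184.8, α = 11.0, σ_y = 1460 → σ = 366 MPa, n = 3.99
  stainless steel: E = 192.4, α = 17.5, σ_y = 321.3 → σ = 606 MPa, n = 0.530
  low-carbon steel: E = 208.5, α = 12.3, σ_y = 306.0 → σ = 463 MPa, n = 0.660
  bronze: E = 111.0, α = 17.2, σ_y = 287.0 → σ = 344 MPa, n = 0.835
Stainless steel has the lowest safety factor, n = 0.530.

stainless steel, n = 0.530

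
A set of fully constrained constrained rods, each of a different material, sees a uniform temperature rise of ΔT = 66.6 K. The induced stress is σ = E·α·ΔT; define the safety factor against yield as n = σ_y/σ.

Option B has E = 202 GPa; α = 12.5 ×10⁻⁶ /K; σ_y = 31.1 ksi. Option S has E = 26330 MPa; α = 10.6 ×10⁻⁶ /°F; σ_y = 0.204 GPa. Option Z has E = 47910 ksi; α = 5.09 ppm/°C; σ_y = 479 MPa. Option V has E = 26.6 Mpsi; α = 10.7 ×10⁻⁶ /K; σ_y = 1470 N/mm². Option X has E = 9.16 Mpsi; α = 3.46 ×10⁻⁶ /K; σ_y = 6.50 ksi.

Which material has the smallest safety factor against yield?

option B

With everything in SI (GPa, ×10⁻⁶/K, MPa):
  option B: E = 202.0, α = 12.5, σ_y = 214.4 → σ = 168 MPa, n = 1.28
  option S: E = 26.33, α = 19.1, σ_y = 204.0 → σ = 33.5 MPa, n = 6.10
  option Z: E = 330.3, α = 5.09, σ_y = 479.0 → σ = 112 MPa, n = 4.28
  option V: E = 183.4, α = 10.7, σ_y = 1470 → σ = 131 MPa, n = 11.2
  option X: E = 63.16, α = 3.46, σ_y = 44.82 → σ = 14.6 MPa, n = 3.08
Option B has the lowest safety factor, n = 1.28.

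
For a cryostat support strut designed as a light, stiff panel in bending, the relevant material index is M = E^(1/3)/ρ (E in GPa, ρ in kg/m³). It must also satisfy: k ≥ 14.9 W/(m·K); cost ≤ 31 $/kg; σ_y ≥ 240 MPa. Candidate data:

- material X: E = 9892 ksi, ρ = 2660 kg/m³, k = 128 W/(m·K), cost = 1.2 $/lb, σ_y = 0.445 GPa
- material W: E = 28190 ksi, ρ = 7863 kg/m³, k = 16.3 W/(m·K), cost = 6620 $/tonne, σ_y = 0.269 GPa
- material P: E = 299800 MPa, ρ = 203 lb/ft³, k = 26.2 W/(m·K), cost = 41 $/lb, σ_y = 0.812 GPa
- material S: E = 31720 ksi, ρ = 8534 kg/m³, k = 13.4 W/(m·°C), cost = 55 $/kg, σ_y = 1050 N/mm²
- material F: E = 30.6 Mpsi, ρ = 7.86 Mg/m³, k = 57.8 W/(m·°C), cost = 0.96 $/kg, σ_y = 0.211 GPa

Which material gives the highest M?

Screen on constraints: k ≥ 14.9 W/(m·K); cost ≤ 31 $/kg; σ_y ≥ 240 MPa. Survivors: material X, material W.
Normalizing units and computing the index:
  material X: E = 68.20 GPa, ρ = 2660 kg/m³
  material W: E = 194.4 GPa, ρ = 7863 kg/m³
  material X: M = 1.54×10⁻³
  material W: M = 0.737×10⁻³
Material X ranks first.

material X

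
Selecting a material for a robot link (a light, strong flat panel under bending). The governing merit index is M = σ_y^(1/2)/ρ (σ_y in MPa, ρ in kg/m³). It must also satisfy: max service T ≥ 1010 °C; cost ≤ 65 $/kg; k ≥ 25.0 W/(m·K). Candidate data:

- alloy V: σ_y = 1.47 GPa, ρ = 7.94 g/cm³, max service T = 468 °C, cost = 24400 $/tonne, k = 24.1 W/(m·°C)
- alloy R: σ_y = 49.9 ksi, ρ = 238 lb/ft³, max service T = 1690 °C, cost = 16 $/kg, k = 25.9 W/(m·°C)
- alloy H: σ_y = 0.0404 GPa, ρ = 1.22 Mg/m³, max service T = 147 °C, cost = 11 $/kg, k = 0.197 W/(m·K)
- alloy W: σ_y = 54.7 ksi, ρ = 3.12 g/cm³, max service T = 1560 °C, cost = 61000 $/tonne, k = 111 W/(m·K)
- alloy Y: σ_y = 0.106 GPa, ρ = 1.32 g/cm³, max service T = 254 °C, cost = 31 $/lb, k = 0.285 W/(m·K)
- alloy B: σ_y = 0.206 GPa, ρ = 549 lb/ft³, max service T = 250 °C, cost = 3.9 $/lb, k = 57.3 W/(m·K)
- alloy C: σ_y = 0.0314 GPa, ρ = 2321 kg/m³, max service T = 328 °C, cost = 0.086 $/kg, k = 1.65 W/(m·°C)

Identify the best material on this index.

Screen on constraints: max service T ≥ 1010 °C; cost ≤ 65 $/kg; k ≥ 25.0 W/(m·K). Survivors: alloy R, alloy W.
Normalizing units and computing the index:
  alloy R: σ_y = 344.0 MPa, ρ = 3812 kg/m³
  alloy W: σ_y = 377.1 MPa, ρ = 3120 kg/m³
  alloy W: M = 6.22×10⁻³
  alloy R: M = 4.87×10⁻³
Highest index: alloy W.

alloy W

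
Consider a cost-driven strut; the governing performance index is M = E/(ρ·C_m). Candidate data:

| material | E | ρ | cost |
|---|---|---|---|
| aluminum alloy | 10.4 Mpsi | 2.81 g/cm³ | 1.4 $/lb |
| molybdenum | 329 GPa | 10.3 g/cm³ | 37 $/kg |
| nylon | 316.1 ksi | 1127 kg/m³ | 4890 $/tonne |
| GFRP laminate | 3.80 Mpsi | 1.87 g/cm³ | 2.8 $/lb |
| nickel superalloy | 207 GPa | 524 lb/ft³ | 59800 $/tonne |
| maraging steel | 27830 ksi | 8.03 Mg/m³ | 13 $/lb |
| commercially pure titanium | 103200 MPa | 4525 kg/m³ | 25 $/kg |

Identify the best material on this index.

Putting every candidate on a common basis:
  aluminum alloy: E = 71.71 GPa, ρ = 2810 kg/m³, cost = 3.086 $/kg
  molybdenum: E = 329.0 GPa, ρ = 10300 kg/m³, cost = 37.00 $/kg
  nylon: E = 2.179 GPa, ρ = 1127 kg/m³, cost = 4.890 $/kg
  GFRP laminate: E = 26.20 GPa, ρ = 1870 kg/m³, cost = 6.173 $/kg
  nickel superalloy: E = 207.0 GPa, ρ = 8394 kg/m³, cost = 59.80 $/kg
  maraging steel: E = 191.9 GPa, ρ = 8030 kg/m³, cost = 28.66 $/kg
  commercially pure titanium: E = 103.2 GPa, ρ = 4525 kg/m³, cost = 25.00 $/kg
  aluminum alloy: M = 8.27 MN·m per $
  GFRP laminate: M = 2.27 MN·m per $
  commercially pure titanium: M = 0.912 MN·m per $
  molybdenum: M = 0.863 MN·m per $
  maraging steel: M = 0.834 MN·m per $
  nickel superalloy: M = 0.412 MN·m per $
  nylon: M = 0.395 MN·m per $
The maximum is for aluminum alloy.

aluminum alloy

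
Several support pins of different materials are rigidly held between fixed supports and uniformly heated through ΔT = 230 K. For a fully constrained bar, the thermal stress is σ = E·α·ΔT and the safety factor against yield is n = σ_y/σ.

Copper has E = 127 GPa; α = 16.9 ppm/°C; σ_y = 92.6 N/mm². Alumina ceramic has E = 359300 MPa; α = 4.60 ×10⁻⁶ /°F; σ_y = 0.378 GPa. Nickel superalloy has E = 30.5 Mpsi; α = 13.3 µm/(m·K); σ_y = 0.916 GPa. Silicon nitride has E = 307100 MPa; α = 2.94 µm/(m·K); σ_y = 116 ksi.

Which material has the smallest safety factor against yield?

copper

Per material, after unit conversion:
  copper: E = 127.0, α = 16.9, σ_y = 92.60 → σ = 494 MPa, n = 0.188
  alumina ceramic: E = 359.3, α = 8.28, σ_y = 378.0 → σ = 684 MPa, n = 0.552
  nickel superalloy: E = 210.3, α = 13.3, σ_y = 916.0 → σ = 643 MPa, n = 1.42
  silicon nitride: E = 307.1, α = 2.94, σ_y = 799.8 → σ = 208 MPa, n = 3.85
The minimum is copper at n = 0.188.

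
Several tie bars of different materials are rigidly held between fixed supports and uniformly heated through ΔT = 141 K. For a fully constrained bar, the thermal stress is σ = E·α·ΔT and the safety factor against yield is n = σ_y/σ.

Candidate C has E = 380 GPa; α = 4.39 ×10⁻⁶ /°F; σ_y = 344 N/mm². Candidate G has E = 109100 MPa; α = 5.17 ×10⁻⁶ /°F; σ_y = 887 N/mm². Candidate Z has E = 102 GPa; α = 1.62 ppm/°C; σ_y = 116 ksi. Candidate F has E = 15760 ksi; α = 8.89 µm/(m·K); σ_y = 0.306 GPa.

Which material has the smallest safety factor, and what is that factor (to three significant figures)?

Per material, after unit conversion:
  candidate C: E = 380.0, α = 7.90, σ_y = 344.0 → σ = 423 MPa, n = 0.812
  candidate G: E = 109.1, α = 9.31, σ_y = 887.0 → σ = 143 MPa, n = 6.20
  candidate Z: E = 102.0, α = 1.62, σ_y = 799.8 → σ = 23.3 MPa, n = 34.3
  candidate F: E = 108.7, α = 8.89, σ_y = 306.0 → σ = 136 MPa, n = 2.25
Smallest n: candidate C with n = 0.812.

candidate C, n = 0.812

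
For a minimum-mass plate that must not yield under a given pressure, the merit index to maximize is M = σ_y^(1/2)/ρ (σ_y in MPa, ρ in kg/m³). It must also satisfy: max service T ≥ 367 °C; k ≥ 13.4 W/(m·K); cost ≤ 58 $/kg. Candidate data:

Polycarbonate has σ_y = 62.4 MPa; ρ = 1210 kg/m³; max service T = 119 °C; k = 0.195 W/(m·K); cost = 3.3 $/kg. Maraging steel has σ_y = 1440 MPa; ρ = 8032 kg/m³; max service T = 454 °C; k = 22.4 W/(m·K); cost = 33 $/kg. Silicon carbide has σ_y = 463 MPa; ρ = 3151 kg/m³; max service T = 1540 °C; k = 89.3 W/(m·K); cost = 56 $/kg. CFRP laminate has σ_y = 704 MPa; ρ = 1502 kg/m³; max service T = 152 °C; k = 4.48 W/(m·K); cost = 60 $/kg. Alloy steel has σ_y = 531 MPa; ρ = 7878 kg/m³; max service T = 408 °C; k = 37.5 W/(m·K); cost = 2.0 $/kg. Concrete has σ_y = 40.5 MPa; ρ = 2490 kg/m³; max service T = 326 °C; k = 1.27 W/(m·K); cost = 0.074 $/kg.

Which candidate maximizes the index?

silicon carbide

Screen on constraints: max service T ≥ 367 °C; k ≥ 13.4 W/(m·K); cost ≤ 58 $/kg. Survivors: maraging steel, silicon carbide, alloy steel.
Per-candidate index values:
  silicon carbide: M = 6.83×10⁻³
  maraging steel: M = 4.72×10⁻³
  alloy steel: M = 2.93×10⁻³
Silicon carbide ranks first.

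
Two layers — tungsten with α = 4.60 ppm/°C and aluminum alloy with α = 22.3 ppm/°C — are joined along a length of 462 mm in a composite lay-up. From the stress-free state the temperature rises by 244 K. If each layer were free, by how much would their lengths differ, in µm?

2000 µm

Δα = |4.60 − 22.3|×10⁻⁶/K = 17.7×10⁻⁶/K.
ΔL_mismatch = Δα·L·ΔT = 17.7×10⁻⁶ × 462.0 mm × 244.0 K = 2000 µm.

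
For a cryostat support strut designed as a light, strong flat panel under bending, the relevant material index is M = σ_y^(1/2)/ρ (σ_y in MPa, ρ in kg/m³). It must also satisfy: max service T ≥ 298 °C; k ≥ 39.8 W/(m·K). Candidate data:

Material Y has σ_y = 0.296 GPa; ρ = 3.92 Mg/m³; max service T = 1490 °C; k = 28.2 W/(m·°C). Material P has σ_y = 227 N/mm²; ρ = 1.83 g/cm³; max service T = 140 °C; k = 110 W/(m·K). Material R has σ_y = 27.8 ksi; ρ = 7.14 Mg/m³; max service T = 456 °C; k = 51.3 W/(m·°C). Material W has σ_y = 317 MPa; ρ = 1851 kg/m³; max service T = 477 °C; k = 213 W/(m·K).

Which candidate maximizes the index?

material W

Screen on constraints: max service T ≥ 298 °C; k ≥ 39.8 W/(m·K). Survivors: material R, material W.
Putting every candidate on a common basis:
  material R: σ_y = 191.7 MPa, ρ = 7140 kg/m³
  material W: σ_y = 317.0 MPa, ρ = 1851 kg/m³
  material W: M = 9.62×10⁻³
  material R: M = 1.94×10⁻³
The maximum is for material W.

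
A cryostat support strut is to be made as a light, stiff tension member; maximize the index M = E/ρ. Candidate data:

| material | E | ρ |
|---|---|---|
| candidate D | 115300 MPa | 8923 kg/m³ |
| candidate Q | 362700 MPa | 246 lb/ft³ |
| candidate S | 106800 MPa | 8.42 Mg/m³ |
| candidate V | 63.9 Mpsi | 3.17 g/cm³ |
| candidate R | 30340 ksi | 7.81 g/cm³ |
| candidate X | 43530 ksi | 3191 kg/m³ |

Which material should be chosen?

candidate V

After converting to SI:
  candidate D: E = 115.3 GPa, ρ = 8923 kg/m³
  candidate Q: E = 362.7 GPa, ρ = 3941 kg/m³
  candidate S: E = 106.8 GPa, ρ = 8420 kg/m³
  candidate V: E = 440.6 GPa, ρ = 3170 kg/m³
  candidate R: E = 209.2 GPa, ρ = 7810 kg/m³
  candidate X: E = 300.1 GPa, ρ = 3191 kg/m³
  candidate V: M = 139 MN·m/kg
  candidate X: M = 94.1 MN·m/kg
  candidate Q: M = 92.0 MN·m/kg
  candidate R: M = 26.8 MN·m/kg
  candidate D: M = 12.9 MN·m/kg
  candidate S: M = 12.7 MN·m/kg
Candidate V ranks first.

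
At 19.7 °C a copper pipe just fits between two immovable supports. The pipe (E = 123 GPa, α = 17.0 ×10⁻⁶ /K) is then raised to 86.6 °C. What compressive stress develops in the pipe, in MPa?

ΔT = 66.90 K. Constrained thermal stress σ = E·α·ΔT = 123.0×10³ MPa × 17.0×10⁻⁶ × 66.90 = 140 MPa (compressive).

140 MPa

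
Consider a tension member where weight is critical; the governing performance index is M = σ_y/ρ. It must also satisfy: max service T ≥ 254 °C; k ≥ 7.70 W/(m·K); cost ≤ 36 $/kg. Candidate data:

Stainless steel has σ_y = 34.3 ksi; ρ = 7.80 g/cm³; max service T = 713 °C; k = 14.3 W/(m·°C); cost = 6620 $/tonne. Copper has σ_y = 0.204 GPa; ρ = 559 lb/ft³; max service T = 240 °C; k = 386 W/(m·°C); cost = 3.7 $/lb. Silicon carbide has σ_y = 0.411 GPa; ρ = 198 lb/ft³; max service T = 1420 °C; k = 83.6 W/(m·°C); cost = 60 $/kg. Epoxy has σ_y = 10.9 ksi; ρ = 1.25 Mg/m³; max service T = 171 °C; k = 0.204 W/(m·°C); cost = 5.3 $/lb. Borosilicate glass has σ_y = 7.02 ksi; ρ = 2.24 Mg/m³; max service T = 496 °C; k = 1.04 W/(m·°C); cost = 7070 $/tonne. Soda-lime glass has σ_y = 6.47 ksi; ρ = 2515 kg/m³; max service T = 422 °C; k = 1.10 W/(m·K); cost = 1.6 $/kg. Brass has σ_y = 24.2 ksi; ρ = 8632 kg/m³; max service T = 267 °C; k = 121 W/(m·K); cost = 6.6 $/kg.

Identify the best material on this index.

Screen on constraints: max service T ≥ 254 °C; k ≥ 7.70 W/(m·K); cost ≤ 36 $/kg. Survivors: stainless steel, brass.
Normalizing units and computing the index:
  stainless steel: σ_y = 236.5 MPa, ρ = 7800 kg/m³
  brass: σ_y = 166.9 MPa, ρ = 8632 kg/m³
  stainless steel: M = 30.3 kN·m/kg
  brass: M = 19.3 kN·m/kg
Stainless steel has the largest M.

stainless steel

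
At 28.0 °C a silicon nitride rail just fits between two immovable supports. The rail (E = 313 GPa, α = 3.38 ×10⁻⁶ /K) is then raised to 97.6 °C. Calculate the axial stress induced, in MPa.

73.6 MPa

ΔT = 69.60 K. Constrained thermal stress σ = E·α·ΔT = 313.0×10³ MPa × 3.38×10⁻⁶ × 69.60 = 73.6 MPa (compressive).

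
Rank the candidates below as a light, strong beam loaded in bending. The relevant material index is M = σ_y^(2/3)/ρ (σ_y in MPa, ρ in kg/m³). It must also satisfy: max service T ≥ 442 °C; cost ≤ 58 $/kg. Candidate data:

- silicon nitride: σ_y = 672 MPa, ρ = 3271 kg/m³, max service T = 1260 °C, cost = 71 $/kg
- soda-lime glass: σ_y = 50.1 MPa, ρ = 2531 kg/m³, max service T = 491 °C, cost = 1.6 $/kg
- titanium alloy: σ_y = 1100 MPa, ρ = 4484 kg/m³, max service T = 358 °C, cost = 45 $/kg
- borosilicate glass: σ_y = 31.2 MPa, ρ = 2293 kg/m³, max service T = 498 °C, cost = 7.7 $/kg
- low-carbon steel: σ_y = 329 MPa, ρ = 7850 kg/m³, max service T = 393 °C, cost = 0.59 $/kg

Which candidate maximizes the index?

Screen on constraints: max service T ≥ 442 °C; cost ≤ 58 $/kg. Survivors: soda-lime glass, borosilicate glass.
Computing M directly (units already consistent):
  soda-lime glass: M = 5.37×10⁻³
  borosilicate glass: M = 4.32×10⁻³
Soda-lime glass ranks first.

soda-lime glass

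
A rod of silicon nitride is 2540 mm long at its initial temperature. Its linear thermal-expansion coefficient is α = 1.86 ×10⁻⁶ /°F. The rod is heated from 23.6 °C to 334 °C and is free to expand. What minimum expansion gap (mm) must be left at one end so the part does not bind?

2.64 mm

Convert α: 1.86×10⁻⁶/°F × (9/5) = 3.35×10⁻⁶/K.
ΔT = 334 − 23.6 = 310.4 K.
ΔL = α·L₀·ΔT = 3.35×10⁻⁶ × 2540 mm × 310.4 K = 2.64 mm.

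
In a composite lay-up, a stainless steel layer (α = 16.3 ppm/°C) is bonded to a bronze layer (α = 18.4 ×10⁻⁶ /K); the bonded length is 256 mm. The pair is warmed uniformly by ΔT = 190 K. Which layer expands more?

α(stainless steel) = 16.3×10⁻⁶/K vs α(bronze) = 18.4×10⁻⁶/K.
Higher α expands more for the same ΔT: bronze.

bronze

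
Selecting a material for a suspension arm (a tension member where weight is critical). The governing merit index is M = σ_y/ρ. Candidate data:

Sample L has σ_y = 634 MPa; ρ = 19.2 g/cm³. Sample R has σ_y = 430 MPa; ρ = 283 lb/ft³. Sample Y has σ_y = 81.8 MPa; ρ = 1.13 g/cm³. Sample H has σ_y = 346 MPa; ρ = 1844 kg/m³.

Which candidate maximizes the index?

sample H

Convert each candidate to consistent units, then evaluate M:
  sample L: σ_y = 634.0 MPa, ρ = 19200 kg/m³
  sample R: σ_y = 430.0 MPa, ρ = 4533 kg/m³
  sample Y: σ_y = 81.80 MPa, ρ = 1130 kg/m³
  sample H: σ_y = 346.0 MPa, ρ = 1844 kg/m³
  sample H: M = 188 kN·m/kg
  sample R: M = 94.9 kN·m/kg
  sample Y: M = 72.4 kN·m/kg
  sample L: M = 33.0 kN·m/kg
Sample H has the largest M.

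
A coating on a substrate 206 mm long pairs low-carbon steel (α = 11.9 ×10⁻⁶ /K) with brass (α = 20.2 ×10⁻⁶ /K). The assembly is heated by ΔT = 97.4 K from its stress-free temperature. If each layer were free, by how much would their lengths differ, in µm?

167 µm

Δα = |11.9 − 20.2|×10⁻⁶/K = 8.30×10⁻⁶/K.
ΔL_mismatch = Δα·L·ΔT = 8.30×10⁻⁶ × 206.0 mm × 97.4 K = 167 µm.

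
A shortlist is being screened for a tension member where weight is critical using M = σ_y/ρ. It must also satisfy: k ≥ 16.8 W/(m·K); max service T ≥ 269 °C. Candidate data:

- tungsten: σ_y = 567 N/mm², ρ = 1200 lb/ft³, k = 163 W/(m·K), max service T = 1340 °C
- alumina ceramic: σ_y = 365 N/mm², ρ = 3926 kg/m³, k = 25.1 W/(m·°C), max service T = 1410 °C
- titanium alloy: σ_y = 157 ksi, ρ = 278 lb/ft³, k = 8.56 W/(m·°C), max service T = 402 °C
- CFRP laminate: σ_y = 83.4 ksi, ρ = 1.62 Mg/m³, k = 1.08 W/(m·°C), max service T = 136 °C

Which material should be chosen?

alumina ceramic

Screen on constraints: k ≥ 16.8 W/(m·K); max service T ≥ 269 °C. Survivors: tungsten, alumina ceramic.
Normalizing units and computing the index:
  tungsten: σ_y = 567.0 MPa, ρ = 19220 kg/m³
  alumina ceramic: σ_y = 365.0 MPa, ρ = 3926 kg/m³
  alumina ceramic: M = 93.0 kN·m/kg
  tungsten: M = 29.5 kN·m/kg
The maximum is for alumina ceramic.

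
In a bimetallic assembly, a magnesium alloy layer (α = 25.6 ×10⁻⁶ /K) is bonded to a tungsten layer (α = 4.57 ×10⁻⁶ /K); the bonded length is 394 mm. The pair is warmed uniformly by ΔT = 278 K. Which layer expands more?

magnesium alloy

α(magnesium alloy) = 25.6×10⁻⁶/K vs α(tungsten) = 4.57×10⁻⁶/K.
Higher α expands more for the same ΔT: magnesium alloy.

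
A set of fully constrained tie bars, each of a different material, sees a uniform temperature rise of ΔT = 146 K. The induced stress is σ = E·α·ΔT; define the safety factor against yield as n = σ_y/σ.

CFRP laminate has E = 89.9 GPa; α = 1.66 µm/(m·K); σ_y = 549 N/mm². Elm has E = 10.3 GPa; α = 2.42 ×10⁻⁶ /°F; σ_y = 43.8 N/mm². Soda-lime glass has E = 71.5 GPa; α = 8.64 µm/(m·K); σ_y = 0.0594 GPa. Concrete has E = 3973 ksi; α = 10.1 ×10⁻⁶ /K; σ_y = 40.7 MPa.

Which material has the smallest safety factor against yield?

soda-lime glass

In consistent units (E in GPa, α in ×10⁻⁶/K, σ_y in MPa):
  CFRP laminate: E = 89.90, α = 1.66, σ_y = 549.0 → σ = 21.8 MPa, n = 25.2
  elm: E = 10.30, α = 4.36, σ_y = 43.80 → σ = 6.55 MPa, n = 6.69
  soda-lime glass: E = 71.50, α = 8.64, σ_y = 59.40 → σ = 90.2 MPa, n = 0.659
  concrete: E = 27.39, α = 10.1, σ_y = 40.70 → σ = 40.4 MPa, n = 1.01
The minimum is soda-lime glass at n = 0.659.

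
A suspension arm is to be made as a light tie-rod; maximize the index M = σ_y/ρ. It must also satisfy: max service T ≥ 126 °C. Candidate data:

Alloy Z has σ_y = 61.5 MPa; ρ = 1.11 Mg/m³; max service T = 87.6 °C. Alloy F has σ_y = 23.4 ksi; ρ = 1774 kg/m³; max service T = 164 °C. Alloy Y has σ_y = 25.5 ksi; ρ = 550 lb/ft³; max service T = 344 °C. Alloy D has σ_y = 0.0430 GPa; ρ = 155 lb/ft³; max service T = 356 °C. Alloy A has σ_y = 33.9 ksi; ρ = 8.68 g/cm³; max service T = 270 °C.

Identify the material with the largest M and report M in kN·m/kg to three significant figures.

Screen on constraints: max service T ≥ 126 °C. Survivors: alloy F, alloy Y, alloy D, alloy A.
In SI units:
  alloy F: σ_y = 161.3 MPa, ρ = 1774 kg/m³
  alloy Y: σ_y = 175.8 MPa, ρ = 8810 kg/m³
  alloy D: σ_y = 43.00 MPa, ρ = 2483 kg/m³
  alloy A: σ_y = 233.7 MPa, ρ = 8680 kg/m³
  alloy F: M = 90.9 kN·m/kg
  alloy A: M = 26.9 kN·m/kg
  alloy Y: M = 20.0 kN·m/kg
  alloy D: M = 17.3 kN·m/kg
Alloy F has the largest M.

alloy F, M = 90.9 kN·m/kg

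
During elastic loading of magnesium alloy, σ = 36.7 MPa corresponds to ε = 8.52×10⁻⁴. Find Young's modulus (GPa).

E = σ/ε = 36.7 MPa / 8.52×10⁻⁴ = 43080 MPa = 43.1 GPa.

43.1 GPa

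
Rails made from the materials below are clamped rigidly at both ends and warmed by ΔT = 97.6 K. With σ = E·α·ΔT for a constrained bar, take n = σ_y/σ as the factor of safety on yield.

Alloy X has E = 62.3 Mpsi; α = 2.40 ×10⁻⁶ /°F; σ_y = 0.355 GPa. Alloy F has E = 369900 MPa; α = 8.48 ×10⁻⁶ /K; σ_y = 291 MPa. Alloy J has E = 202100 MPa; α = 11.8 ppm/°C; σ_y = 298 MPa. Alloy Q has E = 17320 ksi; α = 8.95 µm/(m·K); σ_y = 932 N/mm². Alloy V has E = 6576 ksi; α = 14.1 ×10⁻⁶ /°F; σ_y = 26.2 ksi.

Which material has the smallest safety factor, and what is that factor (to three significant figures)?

With everything in SI (GPa, ×10⁻⁶/K, MPa):
  alloy X: E = 429.5, α = 4.32, σ_y = 355.0 → σ = 181 MPa, n = 1.96
  alloy F: E = 369.9, α = 8.48, σ_y = 291.0 → σ = 306 MPa, n = 0.951
  alloy J: E = 202.1, α = 11.8, σ_y = 298.0 → σ = 233 MPa, n = 1.28
  alloy Q: E = 119.4, α = 8.95, σ_y = 932.0 → σ = 104 MPa, n = 8.93
  alloy V: E = 45.34, α = 25.4, σ_y = 180.6 → σ = 112 MPa, n = 1.61
Alloy F has the lowest safety factor, n = 0.951.

alloy F, n = 0.951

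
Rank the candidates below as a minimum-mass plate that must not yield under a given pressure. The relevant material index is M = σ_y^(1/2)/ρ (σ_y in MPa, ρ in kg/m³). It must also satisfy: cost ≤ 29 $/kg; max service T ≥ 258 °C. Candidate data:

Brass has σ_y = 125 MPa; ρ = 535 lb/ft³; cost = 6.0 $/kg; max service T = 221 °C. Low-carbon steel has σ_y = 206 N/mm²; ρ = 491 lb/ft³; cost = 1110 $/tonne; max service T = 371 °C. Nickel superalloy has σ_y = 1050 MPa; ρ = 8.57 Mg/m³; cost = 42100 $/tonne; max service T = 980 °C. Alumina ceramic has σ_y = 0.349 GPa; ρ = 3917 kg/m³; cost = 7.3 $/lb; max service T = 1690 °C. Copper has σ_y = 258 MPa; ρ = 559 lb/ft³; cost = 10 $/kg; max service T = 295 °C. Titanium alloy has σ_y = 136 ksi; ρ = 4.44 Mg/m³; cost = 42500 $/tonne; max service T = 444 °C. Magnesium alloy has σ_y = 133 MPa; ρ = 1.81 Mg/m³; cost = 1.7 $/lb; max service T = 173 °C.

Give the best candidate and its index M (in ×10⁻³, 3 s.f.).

alumina ceramic, M = 4.77×10⁻³

Screen on constraints: cost ≤ 29 $/kg; max service T ≥ 258 °C. Survivors: low-carbon steel, alumina ceramic, copper.
Normalizing units and computing the index:
  low-carbon steel: σ_y = 206.0 MPa, ρ = 7865 kg/m³
  alumina ceramic: σ_y = 349.0 MPa, ρ = 3917 kg/m³
  copper: σ_y = 258.0 MPa, ρ = 8954 kg/m³
  alumina ceramic: M = 4.77×10⁻³
  low-carbon steel: M = 1.82×10⁻³
  copper: M = 1.79×10⁻³
Alumina ceramic ranks first.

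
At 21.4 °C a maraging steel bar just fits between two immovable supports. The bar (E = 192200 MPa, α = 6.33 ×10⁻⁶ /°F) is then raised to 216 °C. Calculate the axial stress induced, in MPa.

E = 192200 MPa = 192.2 GPa.
α = 6.33×10⁻⁶/°F × 9/5 = 11.4×10⁻⁶/K.
ΔT = 194.6 K. Constrained thermal stress σ = E·α·ΔT = 192.2×10³ MPa × 11.4×10⁻⁶ × 194.6 = 426 MPa (compressive).

426 MPa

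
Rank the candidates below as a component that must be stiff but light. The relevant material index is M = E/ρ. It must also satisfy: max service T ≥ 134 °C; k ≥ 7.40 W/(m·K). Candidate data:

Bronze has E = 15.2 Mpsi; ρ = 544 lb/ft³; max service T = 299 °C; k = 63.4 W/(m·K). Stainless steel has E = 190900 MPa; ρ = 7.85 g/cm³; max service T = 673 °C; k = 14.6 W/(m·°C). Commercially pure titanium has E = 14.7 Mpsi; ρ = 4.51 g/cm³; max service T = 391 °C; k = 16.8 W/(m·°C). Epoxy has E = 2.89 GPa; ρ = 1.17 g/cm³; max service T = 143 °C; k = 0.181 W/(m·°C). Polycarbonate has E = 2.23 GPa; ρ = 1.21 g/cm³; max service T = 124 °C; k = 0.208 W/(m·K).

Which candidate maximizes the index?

Screen on constraints: max service T ≥ 134 °C; k ≥ 7.40 W/(m·K). Survivors: bronze, stainless steel, commercially pure titanium.
Putting every candidate on a common basis:
  bronze: E = 104.8 GPa, ρ = 8714 kg/m³
  stainless steel: E = 190.9 GPa, ρ = 7850 kg/m³
  commercially pure titanium: E = 101.4 GPa, ρ = 4510 kg/m³
  stainless steel: M = 24.3 MN·m/kg
  commercially pure titanium: M = 22.5 MN·m/kg
  bronze: M = 12.0 MN·m/kg
The maximum is for stainless steel.

stainless steel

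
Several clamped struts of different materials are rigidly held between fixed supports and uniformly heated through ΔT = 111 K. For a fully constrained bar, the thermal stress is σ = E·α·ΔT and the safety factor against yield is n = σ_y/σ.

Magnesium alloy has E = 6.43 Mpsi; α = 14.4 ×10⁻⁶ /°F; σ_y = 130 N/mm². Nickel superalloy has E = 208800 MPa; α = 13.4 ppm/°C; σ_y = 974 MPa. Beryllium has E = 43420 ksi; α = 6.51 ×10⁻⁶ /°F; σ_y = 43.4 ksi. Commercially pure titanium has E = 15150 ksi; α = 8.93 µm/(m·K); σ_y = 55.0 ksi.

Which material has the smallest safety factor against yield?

With everything in SI (GPa, ×10⁻⁶/K, MPa):
  magnesium alloy: E = 44.33, α = 25.9, σ_y = 130.0 → σ = 128 MPa, n = 1.02
  nickel superalloy: E = 208.8, α = 13.4, σ_y = 974.0 → σ = 311 MPa, n = 3.14
  beryllium: E = 299.4, α = 11.7, σ_y = 299.2 → σ = 389 MPa, n = 0.768
  commercially pure titanium: E = 104.5, α = 8.93, σ_y = 379.2 → σ = 104 MPa, n = 3.66
Beryllium has the lowest safety factor, n = 0.768.

beryllium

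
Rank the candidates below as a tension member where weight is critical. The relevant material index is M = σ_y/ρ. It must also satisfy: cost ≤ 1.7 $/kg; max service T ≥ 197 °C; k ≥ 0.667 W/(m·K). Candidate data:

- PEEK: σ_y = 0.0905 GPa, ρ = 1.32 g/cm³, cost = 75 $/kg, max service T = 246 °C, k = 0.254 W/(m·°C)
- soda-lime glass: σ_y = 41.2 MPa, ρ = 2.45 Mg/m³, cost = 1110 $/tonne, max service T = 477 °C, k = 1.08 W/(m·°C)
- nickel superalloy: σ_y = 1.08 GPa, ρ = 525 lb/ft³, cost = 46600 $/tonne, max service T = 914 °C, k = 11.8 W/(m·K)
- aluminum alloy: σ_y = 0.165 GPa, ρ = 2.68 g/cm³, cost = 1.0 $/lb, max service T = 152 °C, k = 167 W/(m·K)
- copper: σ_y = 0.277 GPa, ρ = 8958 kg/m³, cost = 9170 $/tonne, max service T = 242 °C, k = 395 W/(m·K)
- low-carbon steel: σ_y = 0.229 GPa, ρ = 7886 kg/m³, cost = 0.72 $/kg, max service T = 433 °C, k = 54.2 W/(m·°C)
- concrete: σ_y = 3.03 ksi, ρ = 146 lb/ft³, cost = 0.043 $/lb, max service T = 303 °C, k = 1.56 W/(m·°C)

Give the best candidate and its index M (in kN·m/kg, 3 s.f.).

low-carbon steel, M = 29.0 kN·m/kg

Screen on constraints: cost ≤ 1.7 $/kg; max service T ≥ 197 °C; k ≥ 0.667 W/(m·K). Survivors: soda-lime glass, low-carbon steel, concrete.
In SI units:
  soda-lime glass: σ_y = 41.20 MPa, ρ = 2450 kg/m³
  low-carbon steel: σ_y = 229.0 MPa, ρ = 7886 kg/m³
  concrete: σ_y = 20.89 MPa, ρ = 2339 kg/m³
  low-carbon steel: M = 29.0 kN·m/kg
  soda-lime glass: M = 16.8 kN·m/kg
  concrete: M = 8.93 kN·m/kg
The maximum is for low-carbon steel.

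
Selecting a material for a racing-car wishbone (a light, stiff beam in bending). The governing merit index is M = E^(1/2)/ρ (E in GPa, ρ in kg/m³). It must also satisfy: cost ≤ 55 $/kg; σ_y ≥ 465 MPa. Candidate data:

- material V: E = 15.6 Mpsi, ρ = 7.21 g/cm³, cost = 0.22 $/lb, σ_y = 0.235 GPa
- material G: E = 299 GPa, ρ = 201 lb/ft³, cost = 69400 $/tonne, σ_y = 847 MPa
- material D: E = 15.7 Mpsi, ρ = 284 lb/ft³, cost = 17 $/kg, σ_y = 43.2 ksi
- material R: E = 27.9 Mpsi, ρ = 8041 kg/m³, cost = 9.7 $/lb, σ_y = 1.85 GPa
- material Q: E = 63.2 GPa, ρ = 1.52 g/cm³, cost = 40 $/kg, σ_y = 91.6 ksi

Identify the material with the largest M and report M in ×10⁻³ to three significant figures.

Screen on constraints: cost ≤ 55 $/kg; σ_y ≥ 465 MPa. Survivors: material R, material Q.
Normalizing units and computing the index:
  material R: E = 192.4 GPa, ρ = 8041 kg/m³
  material Q: E = 63.20 GPa, ρ = 1520 kg/m³
  material Q: M = 5.23×10⁻³
  material R: M = 1.72×10⁻³
Material Q ranks first.

material Q, M = 5.23×10⁻³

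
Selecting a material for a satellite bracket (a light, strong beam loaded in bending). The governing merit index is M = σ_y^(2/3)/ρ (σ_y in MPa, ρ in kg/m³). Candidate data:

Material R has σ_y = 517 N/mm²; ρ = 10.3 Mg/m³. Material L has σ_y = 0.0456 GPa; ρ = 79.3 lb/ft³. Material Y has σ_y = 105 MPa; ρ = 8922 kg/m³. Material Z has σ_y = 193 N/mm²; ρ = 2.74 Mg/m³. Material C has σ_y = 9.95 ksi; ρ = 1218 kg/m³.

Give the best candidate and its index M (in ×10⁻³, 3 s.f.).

Putting every candidate on a common basis:
  material R: σ_y = 517.0 MPa, ρ = 10300 kg/m³
  material L: σ_y = 45.60 MPa, ρ = 1270 kg/m³
  material Y: σ_y = 105.0 MPa, ρ = 8922 kg/m³
  material Z: σ_y = 193.0 MPa, ρ = 2740 kg/m³
  material C: σ_y = 68.60 MPa, ρ = 1218 kg/m³
  material C: M = 13.8×10⁻³
  material Z: M = 12.2×10⁻³
  material L: M = 10.0×10⁻³
  material R: M = 6.25×10⁻³
  material Y: M = 2.49×10⁻³
Material C ranks first.

material C, M = 13.8×10⁻³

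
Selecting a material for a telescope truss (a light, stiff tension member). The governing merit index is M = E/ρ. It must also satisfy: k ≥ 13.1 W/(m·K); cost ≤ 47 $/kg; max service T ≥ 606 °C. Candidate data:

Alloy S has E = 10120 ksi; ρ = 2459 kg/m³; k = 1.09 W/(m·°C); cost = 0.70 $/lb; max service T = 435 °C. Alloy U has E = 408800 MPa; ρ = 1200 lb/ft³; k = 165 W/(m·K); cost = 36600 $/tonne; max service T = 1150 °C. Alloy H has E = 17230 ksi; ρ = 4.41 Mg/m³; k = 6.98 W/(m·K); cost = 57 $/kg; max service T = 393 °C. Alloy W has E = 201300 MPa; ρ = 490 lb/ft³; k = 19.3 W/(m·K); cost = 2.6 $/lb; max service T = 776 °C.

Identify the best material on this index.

alloy W

Screen on constraints: k ≥ 13.1 W/(m·K); cost ≤ 47 $/kg; max service T ≥ 606 °C. Survivors: alloy U, alloy W.
Convert each candidate to consistent units, then evaluate M:
  alloy U: E = 408.8 GPa, ρ = 19220 kg/m³
  alloy W: E = 201.3 GPa, ρ = 7849 kg/m³
  alloy W: M = 25.6 MN·m/kg
  alloy U: M = 21.3 MN·m/kg
Highest index: alloy W.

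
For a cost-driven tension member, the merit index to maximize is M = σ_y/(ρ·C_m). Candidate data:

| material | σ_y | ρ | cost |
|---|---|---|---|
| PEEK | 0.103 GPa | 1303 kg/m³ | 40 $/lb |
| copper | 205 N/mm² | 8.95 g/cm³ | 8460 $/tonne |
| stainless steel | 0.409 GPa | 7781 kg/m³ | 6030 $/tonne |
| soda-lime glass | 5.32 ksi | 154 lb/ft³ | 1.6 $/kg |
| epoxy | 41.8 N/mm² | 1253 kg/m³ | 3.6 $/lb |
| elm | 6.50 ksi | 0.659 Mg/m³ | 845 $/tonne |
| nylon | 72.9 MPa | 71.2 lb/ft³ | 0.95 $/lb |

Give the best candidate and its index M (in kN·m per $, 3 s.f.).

elm, M = 80.5 kN·m per $

Normalizing units and computing the index:
  PEEK: σ_y = 103.0 MPa, ρ = 1303 kg/m³, cost = 88.18 $/kg
  copper: σ_y = 205.0 MPa, ρ = 8950 kg/m³, cost = 8.460 $/kg
  stainless steel: σ_y = 409.0 MPa, ρ = 7781 kg/m³, cost = 6.030 $/kg
  soda-lime glass: σ_y = 36.68 MPa, ρ = 2467 kg/m³, cost = 1.600 $/kg
  epoxy: σ_y = 41.80 MPa, ρ = 1253 kg/m³, cost = 7.937 $/kg
  elm: σ_y = 44.82 MPa, ρ = 659.0 kg/m³, cost = 0.8450 $/kg
  nylon: σ_y = 72.90 MPa, ρ = 1141 kg/m³, cost = 2.094 $/kg
  elm: M = 80.5 kN·m per $
  nylon: M = 30.5 kN·m per $
  soda-lime glass: M = 9.29 kN·m per $
  stainless steel: M = 8.72 kN·m per $
  epoxy: M = 4.20 kN·m per $
  copper: M = 2.71 kN·m per $
  PEEK: M = 0.896 kN·m per $
Highest index: elm.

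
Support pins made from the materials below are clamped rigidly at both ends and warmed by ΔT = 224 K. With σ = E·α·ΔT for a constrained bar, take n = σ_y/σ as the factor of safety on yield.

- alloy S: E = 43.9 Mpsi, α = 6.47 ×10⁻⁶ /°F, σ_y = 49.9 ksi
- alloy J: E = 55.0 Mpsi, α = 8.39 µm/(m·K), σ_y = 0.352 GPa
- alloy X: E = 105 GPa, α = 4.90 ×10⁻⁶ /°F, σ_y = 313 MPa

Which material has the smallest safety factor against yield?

In consistent units (E in GPa, α in ×10⁻⁶/K, σ_y in MPa):
  alloy S: E = 302.7, α = 11.6, σ_y = 344.0 → σ = 790 MPa, n = 0.436
  alloy J: E = 379.2, α = 8.39, σ_y = 352.0 → σ = 713 MPa, n = 0.494
  alloy X: E = 105.0, α = 8.82, σ_y = 313.0 → σ = 207 MPa, n = 1.51
The minimum is alloy S at n = 0.436.

alloy S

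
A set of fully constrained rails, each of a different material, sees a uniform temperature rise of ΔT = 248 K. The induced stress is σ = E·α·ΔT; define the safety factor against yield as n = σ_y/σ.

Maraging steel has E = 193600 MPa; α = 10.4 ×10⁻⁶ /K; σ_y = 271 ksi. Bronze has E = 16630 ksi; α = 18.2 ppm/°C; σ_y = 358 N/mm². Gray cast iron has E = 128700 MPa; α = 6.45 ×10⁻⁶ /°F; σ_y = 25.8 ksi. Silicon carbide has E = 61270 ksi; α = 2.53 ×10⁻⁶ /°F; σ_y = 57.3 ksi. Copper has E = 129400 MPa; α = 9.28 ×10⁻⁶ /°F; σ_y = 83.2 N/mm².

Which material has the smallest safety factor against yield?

copper

With everything in SI (GPa, ×10⁻⁶/K, MPa):
  maraging steel: E = 193.6, α = 10.4, σ_y = 1868 → σ = 499 MPa, n = 3.74
  bronze: E = 114.7, α = 18.2, σ_y = 358.0 → σ = 518 MPa, n = 0.692
  gray cast iron: E = 128.7, α = 11.6, σ_y = 177.9 → σ = 371 MPa, n = 0.480
  silicon carbide: E = 422.4, α = 4.55, σ_y = 395.1 → σ = 477 MPa, n = 0.828
  copper: E = 129.4, α = 16.7, σ_y = 83.20 → σ = 536 MPa, n = 0.155
Copper has the lowest safety factor, n = 0.155.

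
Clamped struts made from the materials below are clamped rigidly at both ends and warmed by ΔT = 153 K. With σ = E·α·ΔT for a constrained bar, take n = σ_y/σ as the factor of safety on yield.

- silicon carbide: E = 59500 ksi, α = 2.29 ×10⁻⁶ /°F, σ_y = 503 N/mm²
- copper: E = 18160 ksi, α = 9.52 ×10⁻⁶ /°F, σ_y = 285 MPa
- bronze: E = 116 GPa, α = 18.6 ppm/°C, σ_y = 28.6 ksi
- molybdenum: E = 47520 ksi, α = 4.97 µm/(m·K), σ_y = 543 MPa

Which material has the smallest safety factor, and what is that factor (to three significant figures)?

bronze, n = 0.597

Per material, after unit conversion:
  silicon carbide: E = 410.2, α = 4.12, σ_y = 503.0 → σ = 259 MPa, n = 1.94
  copper: E = 125.2, α = 17.1, σ_y = 285.0 → σ = 328 MPa, n = 0.868
  bronze: E = 116.0, α = 18.6, σ_y = 197.2 → σ = 330 MPa, n = 0.597
  molybdenum: E = 327.6, α = 4.97, σ_y = 543.0 → σ = 249 MPa, n = 2.18
Bronze has the lowest safety factor, n = 0.597.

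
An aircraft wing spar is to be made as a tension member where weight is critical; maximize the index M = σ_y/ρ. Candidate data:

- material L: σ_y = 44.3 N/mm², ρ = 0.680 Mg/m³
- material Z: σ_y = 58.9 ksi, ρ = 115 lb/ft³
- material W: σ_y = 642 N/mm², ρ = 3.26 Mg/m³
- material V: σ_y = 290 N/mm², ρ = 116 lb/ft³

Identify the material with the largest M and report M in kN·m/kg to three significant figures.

material Z, M = 220 kN·m/kg

After converting to SI:
  material L: σ_y = 44.30 MPa, ρ = 680.0 kg/m³
  material Z: σ_y = 406.1 MPa, ρ = 1842 kg/m³
  material W: σ_y = 642.0 MPa, ρ = 3260 kg/m³
  material V: σ_y = 290.0 MPa, ρ = 1858 kg/m³
  material Z: M = 220 kN·m/kg
  material W: M = 197 kN·m/kg
  material V: M = 156 kN·m/kg
  material L: M = 65.1 kN·m/kg
Material Z ranks first.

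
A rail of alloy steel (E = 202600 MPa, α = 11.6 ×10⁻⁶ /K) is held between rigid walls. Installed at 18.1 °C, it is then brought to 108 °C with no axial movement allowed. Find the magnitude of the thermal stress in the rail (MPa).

211 MPa

E = 202600 MPa = 202.6 GPa.
ΔT = 89.90 K. Constrained thermal stress σ = E·α·ΔT = 202.6×10³ MPa × 11.6×10⁻⁶ × 89.90 = 211 MPa (compressive).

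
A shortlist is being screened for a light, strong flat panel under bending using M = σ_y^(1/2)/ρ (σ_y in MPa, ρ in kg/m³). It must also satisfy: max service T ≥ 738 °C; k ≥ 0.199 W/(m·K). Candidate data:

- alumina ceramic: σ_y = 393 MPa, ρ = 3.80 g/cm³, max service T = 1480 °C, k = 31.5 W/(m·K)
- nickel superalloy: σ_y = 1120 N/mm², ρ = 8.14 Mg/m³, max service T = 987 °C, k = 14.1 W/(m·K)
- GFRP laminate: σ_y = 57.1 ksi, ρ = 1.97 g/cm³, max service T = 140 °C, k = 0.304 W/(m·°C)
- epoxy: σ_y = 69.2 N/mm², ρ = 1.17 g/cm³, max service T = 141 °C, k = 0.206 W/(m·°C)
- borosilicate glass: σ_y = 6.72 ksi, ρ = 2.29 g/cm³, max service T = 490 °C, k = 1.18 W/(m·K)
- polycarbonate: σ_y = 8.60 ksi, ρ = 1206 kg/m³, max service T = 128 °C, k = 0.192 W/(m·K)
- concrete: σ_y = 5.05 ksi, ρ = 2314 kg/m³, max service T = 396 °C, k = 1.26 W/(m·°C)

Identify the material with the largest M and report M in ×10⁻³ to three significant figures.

Screen on constraints: max service T ≥ 738 °C; k ≥ 0.199 W/(m·K). Survivors: alumina ceramic, nickel superalloy.
Putting every candidate on a common basis:
  alumina ceramic: σ_y = 393.0 MPa, ρ = 3800 kg/m³
  nickel superalloy: σ_y = 1120 MPa, ρ = 8140 kg/m³
  alumina ceramic: M = 5.22×10⁻³
  nickel superalloy: M = 4.11×10⁻³
Alumina ceramic has the largest M.

alumina ceramic, M = 5.22×10⁻³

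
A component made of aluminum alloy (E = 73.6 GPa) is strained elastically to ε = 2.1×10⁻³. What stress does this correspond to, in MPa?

155 MPa

σ = E·ε = 73600 MPa × 2.1×10⁻³ = 155 MPa.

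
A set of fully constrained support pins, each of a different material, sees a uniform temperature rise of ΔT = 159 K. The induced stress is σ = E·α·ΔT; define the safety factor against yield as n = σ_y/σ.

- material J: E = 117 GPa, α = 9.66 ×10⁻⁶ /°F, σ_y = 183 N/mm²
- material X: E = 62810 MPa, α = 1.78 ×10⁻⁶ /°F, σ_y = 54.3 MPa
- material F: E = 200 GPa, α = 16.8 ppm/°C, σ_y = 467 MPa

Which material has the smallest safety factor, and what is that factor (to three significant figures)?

material J, n = 0.566

Converting E to GPa, α to ×10⁻⁶/K, σ_y to MPa, then σ and n for each:
  material J: E = 117.0, α = 17.4, σ_y = 183.0 → σ = 323 MPa, n = 0.566
  material X: E = 62.81, α = 3.20, σ_y = 54.30 → σ = 32.0 MPa, n = 1.70
  material F: E = 200.0, α = 16.8, σ_y = 467.0 → σ = 534 MPa, n = 0.874
The minimum is material J at n = 0.566.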